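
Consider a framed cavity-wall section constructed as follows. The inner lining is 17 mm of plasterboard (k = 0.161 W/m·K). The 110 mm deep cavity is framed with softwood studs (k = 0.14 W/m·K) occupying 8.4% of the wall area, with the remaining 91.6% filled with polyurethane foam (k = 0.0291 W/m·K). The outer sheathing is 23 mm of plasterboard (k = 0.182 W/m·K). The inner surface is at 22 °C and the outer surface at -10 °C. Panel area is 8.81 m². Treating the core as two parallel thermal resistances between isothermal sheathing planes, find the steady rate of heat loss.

Sheathing layers in series; stud and cavity paths in parallel between them.
R_inner = 0.017/(0.161×8.81) = 0.01199 K/W
R_stud  = 0.11/(0.14×0.084×8.81) = 1.062 K/W
R_cav   = 0.11/(0.0291×0.916×8.81) = 0.4684 K/W
1/R_core = 1/R_stud + 1/R_cav → R_core = 0.325 K/W
R_outer = 0.023/(0.182×8.81) = 0.01434 K/W
R_total = 0.3513 K/W
Q = ΔT/R_total = 32/0.3513

Q ≈ 91.1 W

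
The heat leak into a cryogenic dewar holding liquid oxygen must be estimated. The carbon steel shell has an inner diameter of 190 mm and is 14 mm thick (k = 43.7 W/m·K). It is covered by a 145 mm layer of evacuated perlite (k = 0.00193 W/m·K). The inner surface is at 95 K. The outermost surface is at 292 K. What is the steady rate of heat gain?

Q ≈ 0.912 W

Radial (spherical) resistances in series:
R_carbon steel shell = (1/0.095 − 1/0.109)/(4π×43.7) = 0.002462 K/W
R_evacuated perlite = (1/0.109 − 1/0.254)/(4π×0.00193) = 215.9 K/W
R_total = 215.9 K/W
Q = ΔT/R_total = 197/215.9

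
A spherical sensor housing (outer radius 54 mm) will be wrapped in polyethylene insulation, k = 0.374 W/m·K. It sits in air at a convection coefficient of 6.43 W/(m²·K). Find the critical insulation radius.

r_cr ≈ 116 mm

For a sphere r_cr = 2k/h = 2×0.374/6.43
r_cr = 116 mm; since the bare radius (54 mm) is below r_cr, adding a thin layer of insulation will *increase* heat loss.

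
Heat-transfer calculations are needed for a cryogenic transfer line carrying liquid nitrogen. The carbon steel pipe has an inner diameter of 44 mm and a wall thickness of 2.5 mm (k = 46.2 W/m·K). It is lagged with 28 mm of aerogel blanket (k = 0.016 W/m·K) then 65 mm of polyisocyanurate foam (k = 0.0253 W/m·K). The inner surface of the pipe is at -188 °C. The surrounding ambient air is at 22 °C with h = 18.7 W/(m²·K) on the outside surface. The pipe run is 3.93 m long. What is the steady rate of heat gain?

Q ≈ 64.9 W

Cylindrical conduction, so R = ln(r₂/r₁)/(2πkL) per layer, in series:
R_carbon steel pipe wall = ln(24.5/22)/(2π×46.2×3.93) = 9.435×10^-5 K/W
R_aerogel blanket = ln(52.5/24.5)/(2π×0.016×3.93) = 1.929 K/W
R_polyisocyanurate foam = ln(117.5/52.5)/(2π×0.0253×3.93) = 1.29 K/W
R_outer film = 1/(h_o·2πr_oL) = 1/(18.7×2π×0.1175×3.93) = 0.01843 K/W
R_total = 3.237 K/W
Q = ΔT/R_total = 210/3.237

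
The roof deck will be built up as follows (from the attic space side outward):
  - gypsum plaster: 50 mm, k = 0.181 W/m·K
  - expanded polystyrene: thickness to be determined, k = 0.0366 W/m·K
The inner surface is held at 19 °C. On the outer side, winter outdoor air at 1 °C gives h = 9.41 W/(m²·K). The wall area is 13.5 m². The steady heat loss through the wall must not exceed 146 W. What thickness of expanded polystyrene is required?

L ≈ 46.9 mm

Series thermal resistances:
R_gypsum plaster = L/(kA) = 0.05/(0.181×13.5) = 0.02046 K/W
R_outer film = 1/(h_o·A) = 1/(9.41×13.5) = 0.007872 K/W
Sum of the known resistances R_other = 0.02833 K/W
Required total resistance R_tot = ΔT/Q_allow = 18/146 = 0.1233 K/W
R_expanded polystyrene = R_tot − R_other = 0.09495 K/W
L = R·k·A = 0.09495×0.0366×13.5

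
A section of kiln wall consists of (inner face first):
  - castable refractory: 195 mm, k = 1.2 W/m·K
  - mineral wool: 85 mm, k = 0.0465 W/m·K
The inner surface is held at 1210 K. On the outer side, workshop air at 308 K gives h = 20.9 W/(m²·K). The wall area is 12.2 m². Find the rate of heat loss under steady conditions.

Series thermal resistances:
R_castable refractory = L/(kA) = 0.195/(1.2×12.2) = 0.01332 K/W
R_mineral wool = L/(kA) = 0.085/(0.0465×12.2) = 0.1498 K/W
R_outer film = 1/(h_o·A) = 1/(20.9×12.2) = 0.003922 K/W
R_total = 0.1671 K/W
Q = ΔT / R_total = 902 / 0.1671

Q ≈ 5400 W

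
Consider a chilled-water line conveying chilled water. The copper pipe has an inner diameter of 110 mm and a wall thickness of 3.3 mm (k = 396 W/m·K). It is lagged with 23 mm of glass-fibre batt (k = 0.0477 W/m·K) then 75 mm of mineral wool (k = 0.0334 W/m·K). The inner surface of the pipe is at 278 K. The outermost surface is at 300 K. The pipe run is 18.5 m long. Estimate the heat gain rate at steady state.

Q ≈ 96.3 W

Treating each annulus and film as a series resistance:
R_copper pipe wall = ln(58.3/55)/(2π×396×18.5) = 1.266×10^-6 K/W
R_glass-fibre batt = ln(81.3/58.3)/(2π×0.0477×18.5) = 0.05998 K/W
R_mineral wool = ln(156.3/81.3)/(2π×0.0334×18.5) = 0.1684 K/W
R_total = 0.2283 K/W
Q = ΔT/R_total = 22/0.2283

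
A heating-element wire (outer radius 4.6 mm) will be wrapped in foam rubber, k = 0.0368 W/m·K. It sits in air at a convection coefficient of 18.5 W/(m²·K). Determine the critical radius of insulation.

For a cylinder r_cr = k/h = 0.0368/18.5
r_cr = 1.99 mm; since the bare radius (4.6 mm) is above r_cr, any added insulation will reduce heat loss.

r_cr ≈ 1.99 mm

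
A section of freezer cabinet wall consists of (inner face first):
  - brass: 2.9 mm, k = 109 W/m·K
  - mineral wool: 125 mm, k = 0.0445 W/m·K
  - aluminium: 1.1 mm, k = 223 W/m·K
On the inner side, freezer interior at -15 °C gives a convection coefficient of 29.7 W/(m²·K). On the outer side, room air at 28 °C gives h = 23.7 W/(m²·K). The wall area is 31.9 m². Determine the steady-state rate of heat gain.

Q ≈ 475 W

Thermal resistances in series:
R_inner film = 1/(h_i·A) = 1/(29.7×31.9) = 0.001055 K/W
R_brass = L/(kA) = 0.0029/(109×31.9) = 8.34×10^-7 K/W
R_mineral wool = L/(kA) = 0.125/(0.0445×31.9) = 0.08806 K/W
R_aluminium = L/(kA) = 0.0011/(223×31.9) = 1.546×10^-7 K/W
R_outer film = 1/(h_o·A) = 1/(23.7×31.9) = 0.001323 K/W
R_total = 0.09044 K/W
Q = ΔT / R_total = 43 / 0.09044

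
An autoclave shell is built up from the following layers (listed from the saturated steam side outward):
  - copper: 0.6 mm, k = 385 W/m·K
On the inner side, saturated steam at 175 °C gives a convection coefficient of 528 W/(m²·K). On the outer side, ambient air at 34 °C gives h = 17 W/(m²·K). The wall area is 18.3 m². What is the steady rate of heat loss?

Q ≈ 42500 W

Treating each layer as a thermal resistance in series:
R_inner film = 1/(h_i·A) = 1/(528×18.3) = 1.035×10^-4 K/W
R_copper = L/(kA) = 0.0006/(385×18.3) = 8.516×10^-8 K/W
R_outer film = 1/(h_o·A) = 1/(17×18.3) = 0.003214 K/W
R_total = 0.003318 K/W
Q = ΔT / R_total = 141 / 0.003318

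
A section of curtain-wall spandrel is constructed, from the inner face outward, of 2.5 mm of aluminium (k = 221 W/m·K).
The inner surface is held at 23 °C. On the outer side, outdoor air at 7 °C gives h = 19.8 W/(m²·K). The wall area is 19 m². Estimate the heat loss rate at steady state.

Model the wall as resistances in series:
R_aluminium = L/(kA) = 0.0025/(221×19) = 5.954×10^-7 K/W
R_outer film = 1/(h_o·A) = 1/(19.8×19) = 0.002658 K/W
R_total = 0.002659 K/W
Q = ΔT / R_total = 16 / 0.002659

Q ≈ 6020 W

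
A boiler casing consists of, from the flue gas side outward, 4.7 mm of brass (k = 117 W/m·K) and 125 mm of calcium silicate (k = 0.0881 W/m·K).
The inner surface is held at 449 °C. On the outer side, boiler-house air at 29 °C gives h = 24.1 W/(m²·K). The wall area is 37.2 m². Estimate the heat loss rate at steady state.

Thermal resistances in series:
R_brass = L/(kA) = 0.0047/(117×37.2) = 1.08×10^-6 K/W
R_calcium silicate = L/(kA) = 0.125/(0.0881×37.2) = 0.03814 K/W
R_outer film = 1/(h_o·A) = 1/(24.1×37.2) = 0.001115 K/W
R_total = 0.03926 K/W
Q = ΔT / R_total = 420 / 0.03926

Q ≈ 10700 W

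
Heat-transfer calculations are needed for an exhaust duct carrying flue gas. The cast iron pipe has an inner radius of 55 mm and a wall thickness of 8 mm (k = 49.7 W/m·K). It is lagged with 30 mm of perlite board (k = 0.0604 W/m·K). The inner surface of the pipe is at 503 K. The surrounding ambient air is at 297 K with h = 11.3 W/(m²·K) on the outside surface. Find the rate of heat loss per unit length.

q′ ≈ 175 W/m

Treating each annulus and film as a series resistance:
R_cast iron pipe wall = ln(63/55)/(2π×49.7×1) = 4.349×10^-4 K/W
R_perlite board = ln(93/63)/(2π×0.0604×1) = 1.026 K/W
R_outer film = 1/(h_o·2πr_oL) = 1/(11.3×2π×0.093×1) = 0.1514 K/W
R_total = 1.178 K/W
Q = ΔT/R_total = 206/1.178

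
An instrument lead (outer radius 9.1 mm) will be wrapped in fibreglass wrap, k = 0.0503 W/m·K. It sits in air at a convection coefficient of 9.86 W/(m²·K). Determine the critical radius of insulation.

r_cr ≈ 5.1 mm

For a cylinder r_cr = k/h = 0.0503/9.86
r_cr = 5.1 mm; since the bare radius (9.1 mm) is above r_cr, any added insulation will reduce heat loss.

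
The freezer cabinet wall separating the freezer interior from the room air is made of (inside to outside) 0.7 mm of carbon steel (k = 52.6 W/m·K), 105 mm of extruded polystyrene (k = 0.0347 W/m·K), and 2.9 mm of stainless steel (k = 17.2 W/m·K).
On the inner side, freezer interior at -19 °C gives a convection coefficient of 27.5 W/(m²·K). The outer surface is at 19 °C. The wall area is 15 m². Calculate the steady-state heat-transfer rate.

Q ≈ 186 W

Model the wall as resistances in series:
R_inner film = 1/(h_i·A) = 1/(27.5×15) = 0.002424 K/W
R_carbon steel = L/(kA) = 0.0007/(52.6×15) = 8.872×10^-7 K/W
R_extruded polystyrene = L/(kA) = 0.105/(0.0347×15) = 0.2017 K/W
R_stainless steel = L/(kA) = 0.0029/(17.2×15) = 1.124×10^-5 K/W
R_total = 0.2042 K/W
Q = ΔT / R_total = 38 / 0.2042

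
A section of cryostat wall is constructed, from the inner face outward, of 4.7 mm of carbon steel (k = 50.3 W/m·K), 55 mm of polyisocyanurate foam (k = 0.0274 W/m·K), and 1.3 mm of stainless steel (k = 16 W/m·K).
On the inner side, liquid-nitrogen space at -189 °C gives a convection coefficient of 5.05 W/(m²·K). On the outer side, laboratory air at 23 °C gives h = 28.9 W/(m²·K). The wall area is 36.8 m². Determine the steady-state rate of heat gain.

Model the wall as resistances in series:
R_inner film = 1/(h_i·A) = 1/(5.05×36.8) = 0.005381 K/W
R_carbon steel = L/(kA) = 0.0047/(50.3×36.8) = 2.539×10^-6 K/W
R_polyisocyanurate foam = L/(kA) = 0.055/(0.0274×36.8) = 0.05455 K/W
R_stainless steel = L/(kA) = 0.0013/(16×36.8) = 2.208×10^-6 K/W
R_outer film = 1/(h_o·A) = 1/(28.9×36.8) = 9.403×10^-4 K/W
R_total = 0.06087 K/W
Q = ΔT / R_total = 212 / 0.06087

Q ≈ 3480 W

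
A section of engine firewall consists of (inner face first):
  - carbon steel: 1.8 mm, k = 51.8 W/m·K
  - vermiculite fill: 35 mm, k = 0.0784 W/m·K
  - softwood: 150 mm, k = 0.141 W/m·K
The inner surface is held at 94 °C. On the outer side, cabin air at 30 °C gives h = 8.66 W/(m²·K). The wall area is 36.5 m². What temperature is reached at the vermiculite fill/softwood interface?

Model the wall as resistances in series:
R_carbon steel = L/(kA) = 0.0018/(51.8×36.5) = 9.52×10^-7 K/W
R_vermiculite fill = L/(kA) = 0.035/(0.0784×36.5) = 0.01223 K/W
R_softwood = L/(kA) = 0.15/(0.141×36.5) = 0.02915 K/W
R_outer film = 1/(h_o·A) = 1/(8.66×36.5) = 0.003164 K/W
R_total = 0.04454 K/W;  Q = ΔT/R_total = 64/0.04454 = 1437 W
T_interface = T_inner − Q·ΣR(inner→interface) = 94 − 1440×0.01223

T ≈ 76.4 °C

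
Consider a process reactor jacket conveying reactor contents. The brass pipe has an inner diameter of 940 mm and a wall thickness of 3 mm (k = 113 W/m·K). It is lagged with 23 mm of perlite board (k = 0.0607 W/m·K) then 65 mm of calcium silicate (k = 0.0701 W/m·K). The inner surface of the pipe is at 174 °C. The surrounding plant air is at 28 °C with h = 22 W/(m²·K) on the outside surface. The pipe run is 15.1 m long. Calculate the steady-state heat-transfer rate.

Treating each annulus and film as a series resistance:
R_brass pipe wall = ln(473/470)/(2π×113×15.1) = 5.935×10^-7 K/W
R_perlite board = ln(496/473)/(2π×0.0607×15.1) = 0.008245 K/W
R_calcium silicate = ln(561/496)/(2π×0.0701×15.1) = 0.01852 K/W
R_outer film = 1/(h_o·2πr_oL) = 1/(22×2π×0.561×15.1) = 8.54×10^-4 K/W
R_total = 0.02761 K/W
Q = ΔT/R_total = 146/0.02761

Q ≈ 5290 W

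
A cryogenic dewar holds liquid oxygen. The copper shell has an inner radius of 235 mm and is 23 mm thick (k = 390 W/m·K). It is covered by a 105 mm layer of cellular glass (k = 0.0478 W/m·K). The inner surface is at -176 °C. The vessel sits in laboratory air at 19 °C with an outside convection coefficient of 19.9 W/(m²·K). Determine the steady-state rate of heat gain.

Q ≈ 103 W

Spherical conduction: R = (1/r_in − 1/r_out)/(4πk) per layer; series-sum.
R_copper shell = (1/0.235 − 1/0.258)/(4π×390) = 7.74×10^-5 K/W
R_cellular glass = (1/0.258 − 1/0.363)/(4π×0.0478) = 1.866 K/W
R_outer film = 1/(h·4πr_o²) = 1/(19.9×4π×0.363²) = 0.03035 K/W
R_total = 1.897 K/W
Q = ΔT/R_total = 195/1.897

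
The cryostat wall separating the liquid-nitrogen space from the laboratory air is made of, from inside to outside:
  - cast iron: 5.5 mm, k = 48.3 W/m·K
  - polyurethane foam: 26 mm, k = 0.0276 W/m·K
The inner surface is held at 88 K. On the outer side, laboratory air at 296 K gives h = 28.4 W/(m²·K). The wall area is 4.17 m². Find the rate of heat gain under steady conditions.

Thermal resistances in series:
R_cast iron = L/(kA) = 0.0055/(48.3×4.17) = 2.731×10^-5 K/W
R_polyurethane foam = L/(kA) = 0.026/(0.0276×4.17) = 0.2259 K/W
R_outer film = 1/(h_o·A) = 1/(28.4×4.17) = 0.008444 K/W
R_total = 0.2344 K/W
Q = ΔT / R_total = 208 / 0.2344

Q ≈ 887 W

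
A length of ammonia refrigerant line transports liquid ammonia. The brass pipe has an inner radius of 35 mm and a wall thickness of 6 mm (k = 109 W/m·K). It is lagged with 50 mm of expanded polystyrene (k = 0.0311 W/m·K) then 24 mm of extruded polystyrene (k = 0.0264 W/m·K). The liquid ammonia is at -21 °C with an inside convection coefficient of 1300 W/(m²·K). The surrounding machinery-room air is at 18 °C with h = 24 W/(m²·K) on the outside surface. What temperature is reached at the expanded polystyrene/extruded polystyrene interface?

Radial resistances (cylindrical: R_cond = ln(r_o/r_i)/(2πkL), R_conv = 1/(h·2πrL)):
R_inner film = 1/(h_i·2πr₁L) = 1/(1300×2π×0.035×1) = 0.003498 K/W
R_brass pipe wall = ln(41/35)/(2π×109×1) = 2.31×10^-4 K/W
R_expanded polystyrene = ln(91/41)/(2π×0.0311×1) = 4.08 K/W
R_extruded polystyrene = ln(115/91)/(2π×0.0264×1) = 1.411 K/W
R_outer film = 1/(h_o·2πr_oL) = 1/(24×2π×0.115×1) = 0.05766 K/W
R_total = 5.553 K/W
Q = ΔT/R_total = 39/5.553
Q = 7.02 W/m
T_interface = T_inner + Q·ΣR(inner→interface) = -21 + 7.02×4.084

T ≈ 7.68 °C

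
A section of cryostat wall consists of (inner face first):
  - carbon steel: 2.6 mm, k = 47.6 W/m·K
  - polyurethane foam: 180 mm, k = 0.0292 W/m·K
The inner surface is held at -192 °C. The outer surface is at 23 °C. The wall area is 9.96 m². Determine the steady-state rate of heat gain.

Using the resistance-network approach (series):
R_carbon steel = L/(kA) = 0.0026/(47.6×9.96) = 5.484×10^-6 K/W
R_polyurethane foam = L/(kA) = 0.18/(0.0292×9.96) = 0.6189 K/W
R_total = 0.6189 K/W
Q = ΔT / R_total = 215 / 0.6189

Q ≈ 347 W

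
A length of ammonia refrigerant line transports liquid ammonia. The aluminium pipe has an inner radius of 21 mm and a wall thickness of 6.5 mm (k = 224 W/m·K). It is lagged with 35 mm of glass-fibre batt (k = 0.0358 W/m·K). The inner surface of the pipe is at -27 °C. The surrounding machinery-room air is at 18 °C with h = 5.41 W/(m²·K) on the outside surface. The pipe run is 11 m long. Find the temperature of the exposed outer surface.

Radial resistances (cylindrical: R_cond = ln(r_o/r_i)/(2πkL), R_conv = 1/(h·2πrL)):
R_aluminium pipe wall = ln(27.5/21)/(2π×224×11) = 1.742×10^-5 K/W
R_glass-fibre batt = ln(62.5/27.5)/(2π×0.0358×11) = 0.3318 K/W
R_outer film = 1/(h_o·2πr_oL) = 1/(5.41×2π×0.0625×11) = 0.04279 K/W
R_total = 0.3746 K/W
Q = ΔT/R_total = 45/0.3746
Q = 120 W
T_interface = T_inner + Q·ΣR(inner→interface) = -27 + 120×0.3318

T ≈ 12.9 °C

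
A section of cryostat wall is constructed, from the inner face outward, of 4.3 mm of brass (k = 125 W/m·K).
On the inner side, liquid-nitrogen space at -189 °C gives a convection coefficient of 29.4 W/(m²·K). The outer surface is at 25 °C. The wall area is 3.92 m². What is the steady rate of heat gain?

Q ≈ 24600 W

Model the wall as resistances in series:
R_inner film = 1/(h_i·A) = 1/(29.4×3.92) = 0.008677 K/W
R_brass = L/(kA) = 0.0043/(125×3.92) = 8.776×10^-6 K/W
R_total = 0.008686 K/W
Q = ΔT / R_total = 214 / 0.008686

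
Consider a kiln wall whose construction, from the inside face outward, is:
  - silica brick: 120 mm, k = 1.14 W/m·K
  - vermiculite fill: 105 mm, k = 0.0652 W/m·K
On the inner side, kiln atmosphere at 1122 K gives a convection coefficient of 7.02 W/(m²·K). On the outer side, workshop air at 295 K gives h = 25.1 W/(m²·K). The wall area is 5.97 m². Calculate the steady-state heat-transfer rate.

Treating each layer as a thermal resistance in series:
R_inner film = 1/(h_i·A) = 1/(7.02×5.97) = 0.02386 K/W
R_silica brick = L/(kA) = 0.12/(1.14×5.97) = 0.01763 K/W
R_vermiculite fill = L/(kA) = 0.105/(0.0652×5.97) = 0.2698 K/W
R_outer film = 1/(h_o·A) = 1/(25.1×5.97) = 0.006673 K/W
R_total = 0.3179 K/W
Q = ΔT / R_total = 827 / 0.3179

Q ≈ 2600 W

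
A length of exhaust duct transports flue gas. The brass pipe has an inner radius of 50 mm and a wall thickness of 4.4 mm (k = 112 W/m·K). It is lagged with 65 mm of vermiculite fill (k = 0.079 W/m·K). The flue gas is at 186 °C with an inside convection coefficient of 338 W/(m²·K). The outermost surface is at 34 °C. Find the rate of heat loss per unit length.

Radial resistances (cylindrical: R_cond = ln(r_o/r_i)/(2πkL), R_conv = 1/(h·2πrL)):
R_inner film = 1/(h_i·2πr₁L) = 1/(338×2π×0.05×1) = 0.009417 K/W
R_brass pipe wall = ln(54.4/50)/(2π×112×1) = 1.199×10^-4 K/W
R_vermiculite fill = ln(119.4/54.4)/(2π×0.079×1) = 1.584 K/W
R_total = 1.593 K/W
Q = ΔT/R_total = 152/1.593

q′ ≈ 95.4 W/m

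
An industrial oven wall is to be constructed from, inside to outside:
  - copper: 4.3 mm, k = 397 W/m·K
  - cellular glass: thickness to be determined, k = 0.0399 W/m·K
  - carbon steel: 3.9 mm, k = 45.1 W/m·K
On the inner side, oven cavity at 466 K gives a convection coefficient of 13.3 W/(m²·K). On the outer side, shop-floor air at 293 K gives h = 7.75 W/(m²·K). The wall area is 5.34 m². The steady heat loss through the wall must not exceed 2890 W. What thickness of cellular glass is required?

Series thermal resistances:
R_inner film = 1/(h_i·A) = 1/(13.3×5.34) = 0.01408 K/W
R_copper = L/(kA) = 0.0043/(397×5.34) = 2.028×10^-6 K/W
R_carbon steel = L/(kA) = 0.0039/(45.1×5.34) = 1.619×10^-5 K/W
R_outer film = 1/(h_o·A) = 1/(7.75×5.34) = 0.02416 K/W
Sum of the known resistances R_other = 0.03826 K/W
Required total resistance R_tot = ΔT/Q_allow = 173/2890 = 0.05986 K/W
R_cellular glass = R_tot − R_other = 0.0216 K/W
L = R·k·A = 0.0216×0.0399×5.34

L ≈ 4.6 mm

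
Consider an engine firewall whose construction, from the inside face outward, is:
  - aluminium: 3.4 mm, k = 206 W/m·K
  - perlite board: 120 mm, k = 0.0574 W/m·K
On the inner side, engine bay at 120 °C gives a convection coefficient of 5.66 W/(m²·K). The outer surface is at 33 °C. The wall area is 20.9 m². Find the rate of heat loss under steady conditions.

Thermal resistances in series:
R_inner film = 1/(h_i·A) = 1/(5.66×20.9) = 0.008454 K/W
R_aluminium = L/(kA) = 0.0034/(206×20.9) = 7.897×10^-7 K/W
R_perlite board = L/(kA) = 0.12/(0.0574×20.9) = 0.1 K/W
R_total = 0.1085 K/W
Q = ΔT / R_total = 87 / 0.1085

Q ≈ 802 W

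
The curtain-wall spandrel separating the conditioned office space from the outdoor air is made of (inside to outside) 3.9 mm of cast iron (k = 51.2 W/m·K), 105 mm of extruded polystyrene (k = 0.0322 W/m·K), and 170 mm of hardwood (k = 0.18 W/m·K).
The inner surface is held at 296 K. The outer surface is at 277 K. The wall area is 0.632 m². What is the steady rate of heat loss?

Model the wall as resistances in series:
R_cast iron = L/(kA) = 0.0039/(51.2×0.632) = 1.205×10^-4 K/W
R_extruded polystyrene = L/(kA) = 0.105/(0.0322×0.632) = 5.16 K/W
R_hardwood = L/(kA) = 0.17/(0.18×0.632) = 1.494 K/W
R_total = 6.654 K/W
Q = ΔT / R_total = 19 / 6.654

Q ≈ 2.86 W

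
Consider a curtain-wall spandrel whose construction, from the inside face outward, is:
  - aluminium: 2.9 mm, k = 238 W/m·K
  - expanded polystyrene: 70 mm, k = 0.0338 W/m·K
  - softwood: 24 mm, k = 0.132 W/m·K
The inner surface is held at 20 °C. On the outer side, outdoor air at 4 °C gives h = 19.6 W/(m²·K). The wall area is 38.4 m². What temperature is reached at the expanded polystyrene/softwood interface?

Using the resistance-network approach (series):
R_aluminium = L/(kA) = 0.0029/(238×38.4) = 3.173×10^-7 K/W
R_expanded polystyrene = L/(kA) = 0.07/(0.0338×38.4) = 0.05393 K/W
R_softwood = L/(kA) = 0.024/(0.132×38.4) = 0.004735 K/W
R_outer film = 1/(h_o·A) = 1/(19.6×38.4) = 0.001329 K/W
R_total = 0.06 K/W;  Q = ΔT/R_total = 16/0.06 = 266.7 W
T_interface = T_inner − Q·ΣR(inner→interface) = 20 − 267×0.05393

T ≈ 5.62 °C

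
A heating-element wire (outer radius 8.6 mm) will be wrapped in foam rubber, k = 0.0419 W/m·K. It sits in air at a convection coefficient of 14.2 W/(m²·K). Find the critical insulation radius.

r_cr ≈ 2.95 mm

For a cylinder r_cr = k/h = 0.0419/14.2
r_cr = 2.95 mm; since the bare radius (8.6 mm) is above r_cr, any added insulation will reduce heat loss.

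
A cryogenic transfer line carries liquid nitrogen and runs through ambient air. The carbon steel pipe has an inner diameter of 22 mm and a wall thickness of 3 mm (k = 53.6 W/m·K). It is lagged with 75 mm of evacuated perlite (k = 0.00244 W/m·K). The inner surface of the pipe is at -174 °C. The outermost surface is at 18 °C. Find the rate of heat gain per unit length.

q′ ≈ 1.59 W/m

Treating each annulus and film as a series resistance:
R_carbon steel pipe wall = ln(14/11)/(2π×53.6×1) = 7.161×10^-4 K/W
R_evacuated perlite = ln(89/14)/(2π×0.00244×1) = 120.6 K/W
R_total = 120.6 K/W
Q = ΔT/R_total = 192/120.6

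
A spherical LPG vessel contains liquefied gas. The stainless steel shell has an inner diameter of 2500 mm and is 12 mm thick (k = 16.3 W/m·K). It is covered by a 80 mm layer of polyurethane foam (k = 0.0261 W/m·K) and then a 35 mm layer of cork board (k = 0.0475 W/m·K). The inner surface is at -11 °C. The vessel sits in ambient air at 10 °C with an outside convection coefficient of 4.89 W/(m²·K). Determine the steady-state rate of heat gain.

Q ≈ 114 W

Spherical conduction: R = (1/r_in − 1/r_out)/(4πk) per layer; series-sum.
R_stainless steel shell = (1/1.25 − 1/1.262)/(4π×16.3) = 3.714×10^-5 K/W
R_polyurethane foam = (1/1.262 − 1/1.342)/(4π×0.0261) = 0.144 K/W
R_cork board = (1/1.342 − 1/1.377)/(4π×0.0475) = 0.03173 K/W
R_outer film = 1/(h·4πr_o²) = 1/(4.89×4π×1.377²) = 0.008582 K/W
R_total = 0.1844 K/W
Q = ΔT/R_total = 21/0.1844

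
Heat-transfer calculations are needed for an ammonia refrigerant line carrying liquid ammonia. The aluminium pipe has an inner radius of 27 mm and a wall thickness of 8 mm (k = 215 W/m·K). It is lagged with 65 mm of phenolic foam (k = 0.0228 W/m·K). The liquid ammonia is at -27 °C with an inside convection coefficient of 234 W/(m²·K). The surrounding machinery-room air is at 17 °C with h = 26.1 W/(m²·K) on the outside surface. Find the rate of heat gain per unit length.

For a radial system each layer contributes R = ln(r_out/r_in)/(2πkL); films add R = 1/(hA).
R_inner film = 1/(h_i·2πr₁L) = 1/(234×2π×0.027×1) = 0.02519 K/W
R_aluminium pipe wall = ln(35/27)/(2π×215×1) = 1.921×10^-4 K/W
R_phenolic foam = ln(100/35)/(2π×0.0228×1) = 7.328 K/W
R_outer film = 1/(h_o·2πr_oL) = 1/(26.1×2π×0.1×1) = 0.06098 K/W
R_total = 7.415 K/W
Q = ΔT/R_total = 44/7.415

q′ ≈ 5.93 W/m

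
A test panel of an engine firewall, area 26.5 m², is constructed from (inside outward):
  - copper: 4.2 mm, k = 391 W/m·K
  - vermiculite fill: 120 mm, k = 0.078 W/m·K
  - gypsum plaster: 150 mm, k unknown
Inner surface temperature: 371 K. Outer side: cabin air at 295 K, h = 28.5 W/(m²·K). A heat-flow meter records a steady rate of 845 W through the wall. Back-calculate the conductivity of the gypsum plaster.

k ≈ 0.185 W/(m·K)

Treating each layer as a thermal resistance in series:
R_copper = L/(kA) = 0.0042/(391×26.5) = 4.053×10^-7 K/W
R_vermiculite fill = L/(kA) = 0.12/(0.078×26.5) = 0.05806 K/W
R_outer film = 1/(h_o·A) = 1/(28.5×26.5) = 0.001324 K/W
Sum of known resistances R_other = 0.05938 K/W
Total R = ΔT/Q = 76/845 = 0.08994 K/W
R_gypsum plaster = R_total − R_other = 0.03056 K/W
k = L/(R·A) = 0.15/(0.03056×26.5)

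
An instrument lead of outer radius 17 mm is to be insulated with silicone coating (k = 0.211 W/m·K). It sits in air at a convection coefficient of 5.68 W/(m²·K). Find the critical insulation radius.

For a cylinder r_cr = k/h = 0.211/5.68
r_cr = 37.1 mm; since the bare radius (17 mm) is below r_cr, adding a thin layer of insulation will *increase* heat loss.

r_cr ≈ 37.1 mm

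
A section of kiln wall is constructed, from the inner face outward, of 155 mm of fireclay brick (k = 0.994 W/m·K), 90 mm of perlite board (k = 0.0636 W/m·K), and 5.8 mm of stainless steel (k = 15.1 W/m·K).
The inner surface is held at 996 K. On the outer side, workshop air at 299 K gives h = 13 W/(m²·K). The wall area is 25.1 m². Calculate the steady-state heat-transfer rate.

Q ≈ 10600 W

Model the wall as resistances in series:
R_fireclay brick = L/(kA) = 0.155/(0.994×25.1) = 0.006213 K/W
R_perlite board = L/(kA) = 0.09/(0.0636×25.1) = 0.05638 K/W
R_stainless steel = L/(kA) = 0.0058/(15.1×25.1) = 1.53×10^-5 K/W
R_outer film = 1/(h_o·A) = 1/(13×25.1) = 0.003065 K/W
R_total = 0.06567 K/W
Q = ΔT / R_total = 697 / 0.06567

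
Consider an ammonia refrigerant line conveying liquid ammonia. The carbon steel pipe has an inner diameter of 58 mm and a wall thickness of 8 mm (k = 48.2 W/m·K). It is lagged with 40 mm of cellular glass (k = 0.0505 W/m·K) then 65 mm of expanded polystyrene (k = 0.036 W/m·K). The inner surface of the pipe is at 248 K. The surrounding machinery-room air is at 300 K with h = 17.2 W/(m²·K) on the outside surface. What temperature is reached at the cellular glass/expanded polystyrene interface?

T ≈ 272 K

Per-layer cylindrical resistances, series-summed:
R_carbon steel pipe wall = ln(37/29)/(2π×48.2×1) = 8.044×10^-4 K/W
R_cellular glass = ln(77/37)/(2π×0.0505×1) = 2.31 K/W
R_expanded polystyrene = ln(142/77)/(2π×0.036×1) = 2.706 K/W
R_outer film = 1/(h_o·2πr_oL) = 1/(17.2×2π×0.142×1) = 0.06516 K/W
R_total = 5.081 K/W
Q = ΔT/R_total = 52/5.081
Q = 10.2 W/m
T_interface = T_inner + Q·ΣR(inner→interface) = 248 + 10.2×2.311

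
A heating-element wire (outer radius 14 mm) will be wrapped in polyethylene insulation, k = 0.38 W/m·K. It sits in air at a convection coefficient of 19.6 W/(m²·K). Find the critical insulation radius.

For a cylinder r_cr = k/h = 0.38/19.6
r_cr = 19.4 mm; since the bare radius (14 mm) is below r_cr, adding a thin layer of insulation will *increase* heat loss.

r_cr ≈ 19.4 mm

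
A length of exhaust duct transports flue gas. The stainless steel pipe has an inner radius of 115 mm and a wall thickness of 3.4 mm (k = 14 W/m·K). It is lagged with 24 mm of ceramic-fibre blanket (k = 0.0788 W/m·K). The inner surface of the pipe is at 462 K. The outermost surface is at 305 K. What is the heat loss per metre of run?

q′ ≈ 421 W/m

Radial resistances (cylindrical: R_cond = ln(r_o/r_i)/(2πkL), R_conv = 1/(h·2πrL)):
R_stainless steel pipe wall = ln(118.4/115)/(2π×14×1) = 3.312×10^-4 K/W
R_ceramic-fibre blanket = ln(142.4/118.4)/(2π×0.0788×1) = 0.3728 K/W
R_total = 0.3731 K/W
Q = ΔT/R_total = 157/0.3731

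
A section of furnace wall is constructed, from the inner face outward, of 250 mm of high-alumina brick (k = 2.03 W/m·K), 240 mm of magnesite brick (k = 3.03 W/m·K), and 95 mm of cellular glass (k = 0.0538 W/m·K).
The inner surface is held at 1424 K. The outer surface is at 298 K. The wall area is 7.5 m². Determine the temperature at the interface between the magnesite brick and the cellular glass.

Treating each layer as a thermal resistance in series:
R_high-alumina brick = L/(kA) = 0.25/(2.03×7.5) = 0.01642 K/W
R_magnesite brick = L/(kA) = 0.24/(3.03×7.5) = 0.01056 K/W
R_cellular glass = L/(kA) = 0.095/(0.0538×7.5) = 0.2354 K/W
R_total = 0.2624 K/W;  Q = ΔT/R_total = 1126/0.2624 = 4291 W
T_interface = T_inner − Q·ΣR(inner→interface) = 1424 − 4290×0.02698

T ≈ 1310 K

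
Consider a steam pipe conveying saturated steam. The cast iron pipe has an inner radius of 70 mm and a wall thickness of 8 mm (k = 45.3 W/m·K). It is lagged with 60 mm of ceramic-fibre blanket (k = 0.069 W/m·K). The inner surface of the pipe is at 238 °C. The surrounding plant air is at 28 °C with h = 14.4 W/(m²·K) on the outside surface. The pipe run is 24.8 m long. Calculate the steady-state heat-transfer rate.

Per-layer cylindrical resistances, series-summed:
R_cast iron pipe wall = ln(78/70)/(2π×45.3×24.8) = 1.533×10^-5 K/W
R_ceramic-fibre blanket = ln(138/78)/(2π×0.069×24.8) = 0.05307 K/W
R_outer film = 1/(h_o·2πr_oL) = 1/(14.4×2π×0.138×24.8) = 0.003229 K/W
R_total = 0.05631 K/W
Q = ΔT/R_total = 210/0.05631

Q ≈ 3730 W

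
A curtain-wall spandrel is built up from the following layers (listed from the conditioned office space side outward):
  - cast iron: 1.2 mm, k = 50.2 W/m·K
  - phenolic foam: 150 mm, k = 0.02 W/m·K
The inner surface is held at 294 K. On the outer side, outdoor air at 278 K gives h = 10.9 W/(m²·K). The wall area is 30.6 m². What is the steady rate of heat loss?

Using the resistance-network approach (series):
R_cast iron = L/(kA) = 0.0012/(50.2×30.6) = 7.812×10^-7 K/W
R_phenolic foam = L/(kA) = 0.15/(0.02×30.6) = 0.2451 K/W
R_outer film = 1/(h_o·A) = 1/(10.9×30.6) = 0.002998 K/W
R_total = 0.2481 K/W
Q = ΔT / R_total = 16 / 0.2481

Q ≈ 64.5 W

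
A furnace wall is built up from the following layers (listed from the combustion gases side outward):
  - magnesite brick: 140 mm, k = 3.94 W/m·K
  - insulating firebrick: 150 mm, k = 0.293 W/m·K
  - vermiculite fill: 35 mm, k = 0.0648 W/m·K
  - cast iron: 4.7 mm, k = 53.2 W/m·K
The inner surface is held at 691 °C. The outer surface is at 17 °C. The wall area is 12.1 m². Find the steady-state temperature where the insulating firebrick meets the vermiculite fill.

Using the resistance-network approach (series):
R_magnesite brick = L/(kA) = 0.14/(3.94×12.1) = 0.002937 K/W
R_insulating firebrick = L/(kA) = 0.15/(0.293×12.1) = 0.04231 K/W
R_vermiculite fill = L/(kA) = 0.035/(0.0648×12.1) = 0.04464 K/W
R_cast iron = L/(kA) = 0.0047/(53.2×12.1) = 7.301×10^-6 K/W
R_total = 0.08989 K/W;  Q = ΔT/R_total = 674/0.08989 = 7498 W
T_interface = T_inner − Q·ΣR(inner→interface) = 691 − 7500×0.04525

T ≈ 352 °C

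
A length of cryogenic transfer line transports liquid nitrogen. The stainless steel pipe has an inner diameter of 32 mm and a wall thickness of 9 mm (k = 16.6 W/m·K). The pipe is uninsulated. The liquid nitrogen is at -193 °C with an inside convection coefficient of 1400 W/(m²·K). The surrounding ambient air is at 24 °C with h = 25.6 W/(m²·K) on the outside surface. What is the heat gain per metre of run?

Treating each annulus and film as a series resistance:
R_inner film = 1/(h_i·2πr₁L) = 1/(1400×2π×0.016×1) = 0.007105 K/W
R_stainless steel pipe wall = ln(25/16)/(2π×16.6×1) = 0.004279 K/W
R_outer film = 1/(h_o·2πr_oL) = 1/(25.6×2π×0.025×1) = 0.2487 K/W
R_total = 0.2601 K/W
Q = ΔT/R_total = 217/0.2601

q′ ≈ 834 W/m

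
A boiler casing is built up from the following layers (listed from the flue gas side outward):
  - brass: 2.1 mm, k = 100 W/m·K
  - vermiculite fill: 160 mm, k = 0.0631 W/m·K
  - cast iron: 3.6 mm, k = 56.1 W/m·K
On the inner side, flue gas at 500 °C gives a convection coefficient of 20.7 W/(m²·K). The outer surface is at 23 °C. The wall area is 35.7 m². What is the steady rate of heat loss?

Q ≈ 6590 W

Thermal resistances in series:
R_inner film = 1/(h_i·A) = 1/(20.7×35.7) = 0.001353 K/W
R_brass = L/(kA) = 0.0021/(100×35.7) = 5.882×10^-7 K/W
R_vermiculite fill = L/(kA) = 0.16/(0.0631×35.7) = 0.07103 K/W
R_cast iron = L/(kA) = 0.0036/(56.1×35.7) = 1.798×10^-6 K/W
R_total = 0.07238 K/W
Q = ΔT / R_total = 477 / 0.07238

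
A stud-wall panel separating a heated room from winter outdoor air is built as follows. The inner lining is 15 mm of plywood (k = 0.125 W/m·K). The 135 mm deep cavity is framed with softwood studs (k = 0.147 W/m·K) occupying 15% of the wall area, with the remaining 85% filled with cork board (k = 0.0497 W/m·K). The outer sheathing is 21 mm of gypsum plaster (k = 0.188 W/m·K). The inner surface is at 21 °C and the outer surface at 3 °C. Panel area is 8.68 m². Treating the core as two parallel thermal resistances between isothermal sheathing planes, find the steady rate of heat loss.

Q ≈ 67 W

Sheathing layers in series; stud and cavity paths in parallel between them.
R_inner = 0.015/(0.125×8.68) = 0.01382 K/W
R_stud  = 0.135/(0.147×0.15×8.68) = 0.7054 K/W
R_cav   = 0.135/(0.0497×0.85×8.68) = 0.3682 K/W
1/R_core = 1/R_stud + 1/R_cav → R_core = 0.2419 K/W
R_outer = 0.021/(0.188×8.68) = 0.01287 K/W
R_total = 0.2686 K/W
Q = ΔT/R_total = 18/0.2686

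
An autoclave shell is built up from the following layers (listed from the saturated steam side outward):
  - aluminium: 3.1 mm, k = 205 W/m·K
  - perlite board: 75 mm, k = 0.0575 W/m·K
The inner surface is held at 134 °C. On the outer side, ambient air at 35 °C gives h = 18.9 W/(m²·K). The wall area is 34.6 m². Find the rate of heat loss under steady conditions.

Q ≈ 2520 W

Thermal resistances in series:
R_aluminium = L/(kA) = 0.0031/(205×34.6) = 4.371×10^-7 K/W
R_perlite board = L/(kA) = 0.075/(0.0575×34.6) = 0.0377 K/W
R_outer film = 1/(h_o·A) = 1/(18.9×34.6) = 0.001529 K/W
R_total = 0.03923 K/W
Q = ΔT / R_total = 99 / 0.03923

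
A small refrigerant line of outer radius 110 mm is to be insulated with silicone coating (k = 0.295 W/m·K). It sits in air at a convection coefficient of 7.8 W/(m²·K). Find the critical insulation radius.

For a cylinder r_cr = k/h = 0.295/7.8
r_cr = 37.8 mm; since the bare radius (110 mm) is above r_cr, any added insulation will reduce heat loss.

r_cr ≈ 37.8 mm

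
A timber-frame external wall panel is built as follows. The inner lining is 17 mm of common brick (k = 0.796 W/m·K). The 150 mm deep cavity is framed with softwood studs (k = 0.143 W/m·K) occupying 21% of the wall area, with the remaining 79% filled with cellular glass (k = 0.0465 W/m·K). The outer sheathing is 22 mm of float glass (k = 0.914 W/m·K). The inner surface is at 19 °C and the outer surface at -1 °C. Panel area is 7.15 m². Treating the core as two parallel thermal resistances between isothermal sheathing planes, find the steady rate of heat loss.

Q ≈ 62.4 W

Sheathing layers in series; stud and cavity paths in parallel between them.
R_inner = 0.017/(0.796×7.15) = 0.002987 K/W
R_stud  = 0.15/(0.143×0.21×7.15) = 0.6986 K/W
R_cav   = 0.15/(0.0465×0.79×7.15) = 0.5711 K/W
1/R_core = 1/R_stud + 1/R_cav → R_core = 0.3142 K/W
R_outer = 0.022/(0.914×7.15) = 0.003366 K/W
R_total = 0.3206 K/W
Q = ΔT/R_total = 20/0.3206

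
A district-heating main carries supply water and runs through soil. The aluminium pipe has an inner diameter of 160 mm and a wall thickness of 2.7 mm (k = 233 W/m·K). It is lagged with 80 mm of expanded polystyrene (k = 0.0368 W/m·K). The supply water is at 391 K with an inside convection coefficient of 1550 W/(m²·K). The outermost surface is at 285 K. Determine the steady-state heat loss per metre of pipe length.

For a radial system each layer contributes R = ln(r_out/r_in)/(2πkL); films add R = 1/(hA).
R_inner film = 1/(h_i·2πr₁L) = 1/(1550×2π×0.08×1) = 0.001284 K/W
R_aluminium pipe wall = ln(82.7/80)/(2π×233×1) = 2.267×10^-5 K/W
R_expanded polystyrene = ln(162.7/82.7)/(2π×0.0368×1) = 2.927 K/W
R_total = 2.928 K/W
Q = ΔT/R_total = 106/2.928

q′ ≈ 36.2 W/m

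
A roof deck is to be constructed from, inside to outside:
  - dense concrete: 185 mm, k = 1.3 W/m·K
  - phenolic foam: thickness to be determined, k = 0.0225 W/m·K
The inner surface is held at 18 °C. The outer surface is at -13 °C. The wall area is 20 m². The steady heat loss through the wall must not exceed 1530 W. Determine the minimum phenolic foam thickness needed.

L ≈ 5.92 mm

Thermal resistances in series:
R_dense concrete = L/(kA) = 0.185/(1.3×20) = 0.007115 K/W
Sum of the known resistances R_other = 0.007115 K/W
Required total resistance R_tot = ΔT/Q_allow = 31/1530 = 0.02026 K/W
R_phenolic foam = R_tot − R_other = 0.01315 K/W
L = R·k·A = 0.01315×0.0225×20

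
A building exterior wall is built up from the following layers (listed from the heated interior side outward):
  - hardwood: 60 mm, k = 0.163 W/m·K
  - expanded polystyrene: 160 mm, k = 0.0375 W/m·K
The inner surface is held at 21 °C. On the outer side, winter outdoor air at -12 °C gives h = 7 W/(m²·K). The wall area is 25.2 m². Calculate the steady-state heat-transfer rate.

Q ≈ 174 W

Thermal resistances in series:
R_hardwood = L/(kA) = 0.06/(0.163×25.2) = 0.01461 K/W
R_expanded polystyrene = L/(kA) = 0.16/(0.0375×25.2) = 0.1693 K/W
R_outer film = 1/(h_o·A) = 1/(7×25.2) = 0.005669 K/W
R_total = 0.1896 K/W
Q = ΔT / R_total = 33 / 0.1896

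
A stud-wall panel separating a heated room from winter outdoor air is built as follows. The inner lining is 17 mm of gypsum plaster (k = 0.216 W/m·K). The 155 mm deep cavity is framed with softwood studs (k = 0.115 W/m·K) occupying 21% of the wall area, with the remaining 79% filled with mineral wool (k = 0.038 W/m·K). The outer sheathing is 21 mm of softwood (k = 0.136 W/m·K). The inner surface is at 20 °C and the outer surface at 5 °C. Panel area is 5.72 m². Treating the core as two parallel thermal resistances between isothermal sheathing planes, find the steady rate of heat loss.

Sheathing layers in series; stud and cavity paths in parallel between them.
R_inner = 0.017/(0.216×5.72) = 0.01376 K/W
R_stud  = 0.155/(0.115×0.21×5.72) = 1.122 K/W
R_cav   = 0.155/(0.038×0.79×5.72) = 0.9027 K/W
1/R_core = 1/R_stud + 1/R_cav → R_core = 0.5002 K/W
R_outer = 0.021/(0.136×5.72) = 0.027 K/W
R_total = 0.541 K/W
Q = ΔT/R_total = 15/0.541

Q ≈ 27.7 W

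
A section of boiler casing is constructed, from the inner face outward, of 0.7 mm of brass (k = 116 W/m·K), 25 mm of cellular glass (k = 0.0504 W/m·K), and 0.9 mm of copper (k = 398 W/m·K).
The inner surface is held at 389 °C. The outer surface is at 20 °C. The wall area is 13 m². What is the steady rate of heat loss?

Q ≈ 9670 W

Thermal resistances in series:
R_brass = L/(kA) = 0.0007/(116×13) = 4.642×10^-7 K/W
R_cellular glass = L/(kA) = 0.025/(0.0504×13) = 0.03816 K/W
R_copper = L/(kA) = 0.0009/(398×13) = 1.739×10^-7 K/W
R_total = 0.03816 K/W
Q = ΔT / R_total = 369 / 0.03816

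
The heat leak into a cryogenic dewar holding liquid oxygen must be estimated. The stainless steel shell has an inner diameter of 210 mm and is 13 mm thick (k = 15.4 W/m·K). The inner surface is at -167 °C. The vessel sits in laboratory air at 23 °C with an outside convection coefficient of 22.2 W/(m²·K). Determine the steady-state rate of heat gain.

Q ≈ 723 W

Spherical conduction: R = (1/r_in − 1/r_out)/(4πk) per layer; series-sum.
R_stainless steel shell = (1/0.105 − 1/0.118)/(4π×15.4) = 0.005422 K/W
R_outer film = 1/(h·4πr_o²) = 1/(22.2×4π×0.118²) = 0.2574 K/W
R_total = 0.2629 K/W
Q = ΔT/R_total = 190/0.2629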